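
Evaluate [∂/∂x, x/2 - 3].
\frac{1}{2}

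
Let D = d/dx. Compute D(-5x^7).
- 35 x^{6}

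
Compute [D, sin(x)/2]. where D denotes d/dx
\frac{\cos{\left(x \right)}}{2}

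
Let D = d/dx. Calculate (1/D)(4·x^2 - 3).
\frac{4 x^{3}}{3} - 3 x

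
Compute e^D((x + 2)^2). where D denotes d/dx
x^{2} + 6 x + 9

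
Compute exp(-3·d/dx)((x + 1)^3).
x^{3} - 6 x^{2} + 12 x - 8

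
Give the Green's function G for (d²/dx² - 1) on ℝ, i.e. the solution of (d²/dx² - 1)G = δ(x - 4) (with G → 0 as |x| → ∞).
-\frac{e^{-|x - 4|}}{2}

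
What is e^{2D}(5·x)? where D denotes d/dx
5 x + 10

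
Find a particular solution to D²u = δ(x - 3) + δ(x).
\frac{|x - 3|}{2} + \frac{|x|}{2}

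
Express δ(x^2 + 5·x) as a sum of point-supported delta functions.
\frac{\delta(x + 5) + \delta(x)}{5}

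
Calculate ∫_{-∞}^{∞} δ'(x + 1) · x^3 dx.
-3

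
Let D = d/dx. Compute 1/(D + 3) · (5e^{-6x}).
- \frac{5 e^{- 6 x}}{3}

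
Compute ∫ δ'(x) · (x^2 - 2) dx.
0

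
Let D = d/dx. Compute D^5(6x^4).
0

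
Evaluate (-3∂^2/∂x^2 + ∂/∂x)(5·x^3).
15 x \left(x - 6\right)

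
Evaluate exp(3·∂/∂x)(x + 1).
x + 4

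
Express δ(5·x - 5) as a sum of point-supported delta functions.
\frac{\delta(x - 1)}{5}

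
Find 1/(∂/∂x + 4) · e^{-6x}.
- \frac{e^{- 6 x}}{2}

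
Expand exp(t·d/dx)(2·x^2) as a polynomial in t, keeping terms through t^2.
2 t^{2} + 4 t x + 2 x^{2}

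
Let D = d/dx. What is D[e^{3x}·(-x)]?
\left(- 3 x - 1\right) e^{3 x}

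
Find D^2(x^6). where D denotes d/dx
30 x^{4}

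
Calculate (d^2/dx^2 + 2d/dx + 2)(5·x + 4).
10 x + 18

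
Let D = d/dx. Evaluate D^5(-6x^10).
- 181440 x^{5}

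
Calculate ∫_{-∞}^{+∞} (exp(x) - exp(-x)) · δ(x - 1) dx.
2 \sinh{\left(1 \right)}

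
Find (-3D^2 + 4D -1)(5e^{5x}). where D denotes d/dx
- 280 e^{5 x}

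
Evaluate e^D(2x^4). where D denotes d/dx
2 x^{4} + 8 x^{3} + 12 x^{2} + 8 x + 2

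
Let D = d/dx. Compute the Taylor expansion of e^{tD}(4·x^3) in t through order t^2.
4 x \left(3 t^{2} + 3 t x + x^{2}\right)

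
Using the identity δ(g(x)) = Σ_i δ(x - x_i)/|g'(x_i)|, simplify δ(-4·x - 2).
\frac{\delta(x + 1/2)}{4}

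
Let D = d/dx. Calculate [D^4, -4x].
-16D^{3}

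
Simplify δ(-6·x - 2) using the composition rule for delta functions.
\frac{\delta(x + 1/3)}{6}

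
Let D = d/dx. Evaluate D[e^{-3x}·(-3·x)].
3 \left(3 x - 1\right) e^{- 3 x}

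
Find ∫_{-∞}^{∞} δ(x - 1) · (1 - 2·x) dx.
-1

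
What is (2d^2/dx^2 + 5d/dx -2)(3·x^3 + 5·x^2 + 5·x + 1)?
- 6 x^{3} + 35 x^{2} + 76 x + 43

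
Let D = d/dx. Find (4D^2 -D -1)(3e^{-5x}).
312 e^{- 5 x}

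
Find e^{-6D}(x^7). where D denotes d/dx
x^{7} - 42 x^{6} + 756 x^{5} - 7560 x^{4} + 45360 x^{3} - 163296 x^{2} + 326592 x - 279936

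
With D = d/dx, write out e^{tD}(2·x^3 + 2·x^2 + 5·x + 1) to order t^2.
t^{2} \left(6 x + 2\right) + t \left(6 x^{2} + 4 x + 5\right) + 2 x^{3} + 2 x^{2} + 5 x + 1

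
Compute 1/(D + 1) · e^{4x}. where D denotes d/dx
\frac{e^{4 x}}{5}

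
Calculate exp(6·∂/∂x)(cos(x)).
\cos{\left(x + 6 \right)}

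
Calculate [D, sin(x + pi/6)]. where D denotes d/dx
\cos{\left(x + \frac{\pi}{6} \right)}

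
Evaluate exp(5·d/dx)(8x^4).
8 x^{4} + 160 x^{3} + 1200 x^{2} + 4000 x + 5000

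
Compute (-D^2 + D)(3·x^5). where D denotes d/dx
15 x^{3} \left(x - 4\right)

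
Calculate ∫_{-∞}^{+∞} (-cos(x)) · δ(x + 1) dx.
- \cos{\left(1 \right)}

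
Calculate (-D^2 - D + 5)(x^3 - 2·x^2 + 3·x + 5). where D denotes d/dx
5 x^{3} - 13 x^{2} + 13 x + 26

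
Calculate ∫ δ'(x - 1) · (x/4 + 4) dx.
- \frac{1}{4}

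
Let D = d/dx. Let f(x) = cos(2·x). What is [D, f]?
- 2 \sin{\left(2 x \right)}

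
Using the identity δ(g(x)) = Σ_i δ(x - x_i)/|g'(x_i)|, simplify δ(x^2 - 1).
\frac{\delta(x - 1) + \delta(x + 1)}{2}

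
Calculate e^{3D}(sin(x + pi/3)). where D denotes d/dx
\sin{\left(x + \frac{\pi}{3} + 3 \right)}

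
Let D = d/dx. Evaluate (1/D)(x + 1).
\frac{x^{2}}{2} + x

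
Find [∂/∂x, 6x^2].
12 x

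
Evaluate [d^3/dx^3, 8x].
24\frac{d^{2}}{dx^{2}}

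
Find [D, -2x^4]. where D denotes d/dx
- 8 x^{3}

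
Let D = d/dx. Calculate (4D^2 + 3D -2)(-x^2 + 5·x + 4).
2 x^{2} - 16 x - 1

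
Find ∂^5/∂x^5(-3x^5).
-360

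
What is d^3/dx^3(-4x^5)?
- 240 x^{2}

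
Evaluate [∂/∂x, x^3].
3 x^{2}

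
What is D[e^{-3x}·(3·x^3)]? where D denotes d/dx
9 x^{2} \left(1 - x\right) e^{- 3 x}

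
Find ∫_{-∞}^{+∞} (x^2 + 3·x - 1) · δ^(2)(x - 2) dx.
2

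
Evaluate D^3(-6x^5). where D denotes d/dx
- 360 x^{2}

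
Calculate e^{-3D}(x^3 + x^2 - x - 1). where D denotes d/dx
x^{3} - 8 x^{2} + 20 x - 16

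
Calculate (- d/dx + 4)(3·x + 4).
12 x + 13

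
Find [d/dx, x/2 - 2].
\frac{1}{2}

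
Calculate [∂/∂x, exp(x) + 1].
e^{x}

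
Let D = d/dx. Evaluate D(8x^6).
48 x^{5}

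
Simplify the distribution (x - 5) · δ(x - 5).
0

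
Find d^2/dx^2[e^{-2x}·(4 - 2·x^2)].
4 \left(- 2 x^{2} + 4 x + 3\right) e^{- 2 x}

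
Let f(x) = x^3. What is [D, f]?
3 x^{2}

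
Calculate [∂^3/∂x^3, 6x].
18\frac{d^{2}}{dx^{2}}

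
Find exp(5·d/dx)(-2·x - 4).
- 2 x - 14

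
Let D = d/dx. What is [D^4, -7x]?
-28D^{3}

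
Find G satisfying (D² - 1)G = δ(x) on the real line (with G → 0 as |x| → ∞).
-\frac{e^{-|x|}}{2}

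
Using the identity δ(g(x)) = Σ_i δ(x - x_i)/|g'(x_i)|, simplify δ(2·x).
\frac{\delta(x)}{2}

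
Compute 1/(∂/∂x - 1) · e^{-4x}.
- \frac{e^{- 4 x}}{5}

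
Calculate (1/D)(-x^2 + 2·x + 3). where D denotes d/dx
- \frac{x^{3}}{3} + x^{2} + 3 x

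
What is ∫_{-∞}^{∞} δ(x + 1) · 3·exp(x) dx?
\frac{3}{e}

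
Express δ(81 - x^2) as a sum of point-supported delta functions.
\frac{\delta(x - 9) + \delta(x + 9)}{18}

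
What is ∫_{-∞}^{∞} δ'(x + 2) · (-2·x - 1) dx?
2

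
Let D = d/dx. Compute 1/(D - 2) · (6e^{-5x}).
- \frac{6 e^{- 5 x}}{7}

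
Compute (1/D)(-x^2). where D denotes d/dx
- \frac{x^{3}}{3}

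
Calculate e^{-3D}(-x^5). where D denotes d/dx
- x^{5} + 15 x^{4} - 90 x^{3} + 270 x^{2} - 405 x + 243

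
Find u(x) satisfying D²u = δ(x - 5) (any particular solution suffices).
\frac{|x - 5|}{2}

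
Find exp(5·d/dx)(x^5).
x^{5} + 25 x^{4} + 250 x^{3} + 1250 x^{2} + 3125 x + 3125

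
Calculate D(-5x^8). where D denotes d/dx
- 40 x^{7}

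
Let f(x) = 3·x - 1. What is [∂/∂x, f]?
3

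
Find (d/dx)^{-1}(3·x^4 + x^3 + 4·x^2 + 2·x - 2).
\frac{3 x^{5}}{5} + \frac{x^{4}}{4} + \frac{4 x^{3}}{3} + x^{2} - 2 x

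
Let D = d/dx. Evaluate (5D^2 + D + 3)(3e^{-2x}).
63 e^{- 2 x}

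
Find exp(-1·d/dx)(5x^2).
5 x^{2} - 10 x + 5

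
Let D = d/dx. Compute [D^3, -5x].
-15D^{2}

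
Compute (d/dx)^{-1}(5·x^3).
\frac{5 x^{4}}{4}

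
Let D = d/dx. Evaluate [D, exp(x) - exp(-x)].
2 \cosh{\left(x \right)}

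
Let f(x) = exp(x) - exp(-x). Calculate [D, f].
2 \cosh{\left(x \right)}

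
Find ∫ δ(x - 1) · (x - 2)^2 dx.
1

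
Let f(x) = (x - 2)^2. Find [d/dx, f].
2 x - 4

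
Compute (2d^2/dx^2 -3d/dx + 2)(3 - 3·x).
15 - 6 x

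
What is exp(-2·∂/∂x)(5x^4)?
5 x^{4} - 40 x^{3} + 120 x^{2} - 160 x + 80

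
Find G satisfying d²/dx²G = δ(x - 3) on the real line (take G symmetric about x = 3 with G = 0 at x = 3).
\frac{|x - 3|}{2}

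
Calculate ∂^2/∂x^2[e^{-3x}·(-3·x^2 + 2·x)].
9 \left(- 3 x^{2} + 6 x - 2\right) e^{- 3 x}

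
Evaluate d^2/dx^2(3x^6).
90 x^{4}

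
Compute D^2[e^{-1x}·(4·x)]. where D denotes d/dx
4 \left(x - 2\right) e^{- x}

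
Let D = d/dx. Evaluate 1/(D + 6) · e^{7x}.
\frac{e^{7 x}}{13}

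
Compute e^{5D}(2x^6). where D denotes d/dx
2 x^{6} + 60 x^{5} + 750 x^{4} + 5000 x^{3} + 18750 x^{2} + 37500 x + 31250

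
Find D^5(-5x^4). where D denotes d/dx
0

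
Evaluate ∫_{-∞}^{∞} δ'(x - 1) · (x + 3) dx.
-1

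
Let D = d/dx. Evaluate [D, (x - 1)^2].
2 x - 2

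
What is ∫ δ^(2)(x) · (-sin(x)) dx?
0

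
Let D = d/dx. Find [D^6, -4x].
-24D^{5}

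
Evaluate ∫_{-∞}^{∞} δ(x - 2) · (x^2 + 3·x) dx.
10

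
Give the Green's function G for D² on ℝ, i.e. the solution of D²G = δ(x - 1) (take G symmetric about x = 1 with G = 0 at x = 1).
\frac{|x - 1|}{2}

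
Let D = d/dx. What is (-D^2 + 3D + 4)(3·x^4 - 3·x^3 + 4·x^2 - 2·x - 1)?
12 x^{4} + 24 x^{3} - 47 x^{2} + 34 x - 18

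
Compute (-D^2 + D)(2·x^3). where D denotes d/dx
6 x \left(x - 2\right)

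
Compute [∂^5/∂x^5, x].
5\frac{d^{4}}{dx^{4}}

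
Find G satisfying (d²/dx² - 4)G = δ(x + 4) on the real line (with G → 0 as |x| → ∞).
-\frac{e^{-2|x + 4|}}{4}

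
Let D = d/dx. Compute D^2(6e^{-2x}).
24 e^{- 2 x}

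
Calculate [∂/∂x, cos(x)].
- \sin{\left(x \right)}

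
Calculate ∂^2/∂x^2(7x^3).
42 x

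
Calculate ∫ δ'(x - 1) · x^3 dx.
-3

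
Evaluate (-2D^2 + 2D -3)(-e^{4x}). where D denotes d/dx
27 e^{4 x}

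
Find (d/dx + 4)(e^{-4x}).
0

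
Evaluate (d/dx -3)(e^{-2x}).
- 5 e^{- 2 x}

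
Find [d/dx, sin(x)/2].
\frac{\cos{\left(x \right)}}{2}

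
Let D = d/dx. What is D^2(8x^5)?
160 x^{3}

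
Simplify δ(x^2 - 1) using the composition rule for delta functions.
\frac{\delta(x - 1) + \delta(x + 1)}{2}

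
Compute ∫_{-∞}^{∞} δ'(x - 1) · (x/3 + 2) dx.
- \frac{1}{3}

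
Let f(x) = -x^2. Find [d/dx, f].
- 2 x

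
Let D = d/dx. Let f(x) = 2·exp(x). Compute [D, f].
2 e^{x}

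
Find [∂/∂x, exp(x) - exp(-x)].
2 \cosh{\left(x \right)}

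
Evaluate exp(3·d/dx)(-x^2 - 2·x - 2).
- x^{2} - 8 x - 17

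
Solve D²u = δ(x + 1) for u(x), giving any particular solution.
\frac{|x + 1|}{2}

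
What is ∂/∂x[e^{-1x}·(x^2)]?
x \left(2 - x\right) e^{- x}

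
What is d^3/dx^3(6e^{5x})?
750 e^{5 x}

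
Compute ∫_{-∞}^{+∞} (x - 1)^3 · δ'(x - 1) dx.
0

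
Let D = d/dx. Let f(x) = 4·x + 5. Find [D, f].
4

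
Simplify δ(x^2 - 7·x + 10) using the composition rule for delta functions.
\frac{\delta(x - 5) + \delta(x - 2)}{3}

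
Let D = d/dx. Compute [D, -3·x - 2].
-3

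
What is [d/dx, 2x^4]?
8 x^{3}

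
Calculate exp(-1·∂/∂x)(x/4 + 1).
\frac{x}{4} + \frac{3}{4}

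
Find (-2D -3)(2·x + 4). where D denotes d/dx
- 6 x - 16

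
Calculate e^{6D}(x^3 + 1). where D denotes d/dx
x^{3} + 18 x^{2} + 108 x + 217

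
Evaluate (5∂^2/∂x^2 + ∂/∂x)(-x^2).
- 2 x - 10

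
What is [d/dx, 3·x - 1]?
3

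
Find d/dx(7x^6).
42 x^{5}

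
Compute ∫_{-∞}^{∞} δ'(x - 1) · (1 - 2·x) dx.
2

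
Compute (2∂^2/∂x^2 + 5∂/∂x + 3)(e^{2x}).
21 e^{2 x}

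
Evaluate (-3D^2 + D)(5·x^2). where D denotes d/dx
10 x - 30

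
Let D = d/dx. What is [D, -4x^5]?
- 20 x^{4}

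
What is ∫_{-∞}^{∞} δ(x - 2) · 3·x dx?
6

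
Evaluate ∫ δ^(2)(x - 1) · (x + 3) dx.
0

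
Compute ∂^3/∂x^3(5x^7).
1050 x^{4}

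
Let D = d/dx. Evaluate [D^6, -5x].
-30D^{5}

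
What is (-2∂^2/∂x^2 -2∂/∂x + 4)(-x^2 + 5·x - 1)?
- 4 x^{2} + 24 x - 10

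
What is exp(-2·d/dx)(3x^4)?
3 x^{4} - 24 x^{3} + 72 x^{2} - 96 x + 48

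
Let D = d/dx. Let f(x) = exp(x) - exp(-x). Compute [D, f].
2 \cosh{\left(x \right)}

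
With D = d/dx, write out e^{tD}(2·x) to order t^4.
2 t + 2 x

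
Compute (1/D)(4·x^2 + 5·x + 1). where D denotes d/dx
\frac{4 x^{3}}{3} + \frac{5 x^{2}}{2} + x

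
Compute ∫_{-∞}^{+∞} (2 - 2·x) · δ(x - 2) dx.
-2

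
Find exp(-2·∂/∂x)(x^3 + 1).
x^{3} - 6 x^{2} + 12 x - 7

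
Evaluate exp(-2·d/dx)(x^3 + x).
x^{3} - 6 x^{2} + 13 x - 10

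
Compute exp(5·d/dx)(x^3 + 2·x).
x^{3} + 15 x^{2} + 77 x + 135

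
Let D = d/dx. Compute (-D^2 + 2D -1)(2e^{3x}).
- 8 e^{3 x}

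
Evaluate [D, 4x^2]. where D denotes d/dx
8 x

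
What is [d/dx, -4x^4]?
- 16 x^{3}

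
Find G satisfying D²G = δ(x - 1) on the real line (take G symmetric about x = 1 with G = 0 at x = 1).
\frac{|x - 1|}{2}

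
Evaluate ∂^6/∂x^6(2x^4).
0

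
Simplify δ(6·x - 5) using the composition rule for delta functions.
\frac{\delta(x - 5/6)}{6}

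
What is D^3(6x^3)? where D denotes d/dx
36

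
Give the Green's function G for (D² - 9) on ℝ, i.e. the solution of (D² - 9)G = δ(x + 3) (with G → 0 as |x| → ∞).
-\frac{e^{-3|x + 3|}}{6}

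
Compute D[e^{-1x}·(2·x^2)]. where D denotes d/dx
2 x \left(2 - x\right) e^{- x}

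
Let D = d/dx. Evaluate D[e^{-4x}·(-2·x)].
2 \left(4 x - 1\right) e^{- 4 x}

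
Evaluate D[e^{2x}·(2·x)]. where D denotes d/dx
\left(4 x + 2\right) e^{2 x}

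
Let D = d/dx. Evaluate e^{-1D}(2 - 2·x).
4 - 2 x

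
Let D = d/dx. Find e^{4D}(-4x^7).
- 4 x^{7} - 112 x^{6} - 1344 x^{5} - 8960 x^{4} - 35840 x^{3} - 86016 x^{2} - 114688 x - 65536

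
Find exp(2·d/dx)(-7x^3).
- 7 x^{3} - 42 x^{2} - 84 x - 56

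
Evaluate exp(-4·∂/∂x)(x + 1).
x - 3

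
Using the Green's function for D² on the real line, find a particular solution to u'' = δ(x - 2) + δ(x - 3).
\frac{|x - 2|}{2} + \frac{|x - 3|}{2}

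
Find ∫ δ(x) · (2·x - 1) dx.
-1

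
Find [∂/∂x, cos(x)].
- \sin{\left(x \right)}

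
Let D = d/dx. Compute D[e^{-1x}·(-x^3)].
x^{2} \left(x - 3\right) e^{- x}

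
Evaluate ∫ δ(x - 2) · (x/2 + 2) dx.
3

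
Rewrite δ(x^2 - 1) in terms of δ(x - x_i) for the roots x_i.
\frac{\delta(x - 1) + \delta(x + 1)}{2}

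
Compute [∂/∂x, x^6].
6 x^{5}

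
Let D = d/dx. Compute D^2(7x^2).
14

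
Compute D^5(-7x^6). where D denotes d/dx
- 5040 x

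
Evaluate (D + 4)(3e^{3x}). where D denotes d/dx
21 e^{3 x}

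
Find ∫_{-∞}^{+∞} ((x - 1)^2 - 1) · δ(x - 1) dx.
-1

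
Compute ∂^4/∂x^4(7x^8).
11760 x^{4}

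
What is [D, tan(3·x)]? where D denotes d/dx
\frac{3}{\cos^{2}{\left(3 x \right)}}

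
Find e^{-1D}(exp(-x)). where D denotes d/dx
e^{1 - x}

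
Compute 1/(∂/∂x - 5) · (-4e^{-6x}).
\frac{4 e^{- 6 x}}{11}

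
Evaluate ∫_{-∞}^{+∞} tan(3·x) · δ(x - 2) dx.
\tan{\left(6 \right)}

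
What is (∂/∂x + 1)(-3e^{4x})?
- 15 e^{4 x}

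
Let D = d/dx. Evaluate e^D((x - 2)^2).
x^{2} - 2 x + 1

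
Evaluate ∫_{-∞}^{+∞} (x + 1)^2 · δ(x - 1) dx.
4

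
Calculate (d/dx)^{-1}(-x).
- \frac{x^{2}}{2}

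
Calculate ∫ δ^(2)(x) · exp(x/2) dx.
\frac{1}{4}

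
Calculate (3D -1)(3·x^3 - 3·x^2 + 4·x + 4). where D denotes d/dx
- 3 x^{3} + 30 x^{2} - 22 x + 8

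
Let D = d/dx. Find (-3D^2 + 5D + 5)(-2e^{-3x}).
74 e^{- 3 x}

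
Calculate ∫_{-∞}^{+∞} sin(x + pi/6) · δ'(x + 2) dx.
- \sin{\left(\frac{\pi}{3} + 2 \right)}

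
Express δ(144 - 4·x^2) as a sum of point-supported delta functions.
\frac{\delta(x - 6) + \delta(x + 6)}{48}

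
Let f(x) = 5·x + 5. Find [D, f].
5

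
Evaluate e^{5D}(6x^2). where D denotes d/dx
6 x^{2} + 60 x + 150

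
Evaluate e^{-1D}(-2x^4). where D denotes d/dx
- 2 x^{4} + 8 x^{3} - 12 x^{2} + 8 x - 2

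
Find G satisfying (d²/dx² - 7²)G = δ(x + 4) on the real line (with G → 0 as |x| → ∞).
-\frac{e^{-7|x + 4|}}{14}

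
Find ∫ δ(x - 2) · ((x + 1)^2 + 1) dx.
10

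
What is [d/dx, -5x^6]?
- 30 x^{5}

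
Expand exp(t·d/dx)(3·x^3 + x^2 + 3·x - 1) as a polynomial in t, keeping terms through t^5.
3 t^{3} + t^{2} \left(9 x + 1\right) + t \left(9 x^{2} + 2 x + 3\right) + 3 x^{3} + x^{2} + 3 x - 1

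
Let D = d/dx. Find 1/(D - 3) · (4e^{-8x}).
- \frac{4 e^{- 8 x}}{11}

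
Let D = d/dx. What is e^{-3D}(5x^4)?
5 x^{4} - 60 x^{3} + 270 x^{2} - 540 x + 405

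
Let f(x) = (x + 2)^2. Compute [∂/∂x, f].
2 x + 4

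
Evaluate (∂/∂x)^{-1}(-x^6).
- \frac{x^{7}}{7}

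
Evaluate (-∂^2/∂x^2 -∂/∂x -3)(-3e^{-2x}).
15 e^{- 2 x}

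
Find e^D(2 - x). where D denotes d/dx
1 - x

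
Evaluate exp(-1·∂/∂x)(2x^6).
2 x^{6} - 12 x^{5} + 30 x^{4} - 40 x^{3} + 30 x^{2} - 12 x + 2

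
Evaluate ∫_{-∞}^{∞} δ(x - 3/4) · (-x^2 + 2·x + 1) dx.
\frac{31}{16}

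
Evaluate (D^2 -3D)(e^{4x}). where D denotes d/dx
4 e^{4 x}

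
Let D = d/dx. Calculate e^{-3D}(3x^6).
3 x^{6} - 54 x^{5} + 405 x^{4} - 1620 x^{3} + 3645 x^{2} - 4374 x + 2187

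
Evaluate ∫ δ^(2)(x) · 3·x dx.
0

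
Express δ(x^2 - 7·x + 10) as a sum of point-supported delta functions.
\frac{\delta(x - 2) + \delta(x - 5)}{3}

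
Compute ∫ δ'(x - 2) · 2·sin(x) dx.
- 2 \cos{\left(2 \right)}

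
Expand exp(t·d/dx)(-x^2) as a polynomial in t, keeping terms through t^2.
- t^{2} - 2 t x - x^{2}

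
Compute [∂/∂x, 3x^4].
12 x^{3}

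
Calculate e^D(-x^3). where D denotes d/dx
- x^{3} - 3 x^{2} - 3 x - 1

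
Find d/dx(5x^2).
10 x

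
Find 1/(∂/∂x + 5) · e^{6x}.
\frac{e^{6 x}}{11}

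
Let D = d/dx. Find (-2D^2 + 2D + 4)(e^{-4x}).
- 36 e^{- 4 x}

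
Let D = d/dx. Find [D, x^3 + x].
3 x^{2} + 1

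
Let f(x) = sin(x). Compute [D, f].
\cos{\left(x \right)}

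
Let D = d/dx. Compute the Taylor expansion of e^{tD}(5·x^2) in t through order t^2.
5 t^{2} + 10 t x + 5 x^{2}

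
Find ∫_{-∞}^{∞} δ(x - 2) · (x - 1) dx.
1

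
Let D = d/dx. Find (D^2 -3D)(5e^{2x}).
- 10 e^{2 x}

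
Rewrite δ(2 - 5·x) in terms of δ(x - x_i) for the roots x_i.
\frac{\delta(x - 2/5)}{5}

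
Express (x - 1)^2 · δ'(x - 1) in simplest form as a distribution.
0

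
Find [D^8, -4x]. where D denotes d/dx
-32D^{7}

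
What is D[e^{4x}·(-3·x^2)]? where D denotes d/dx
6 x \left(- 2 x - 1\right) e^{4 x}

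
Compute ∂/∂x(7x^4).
28 x^{3}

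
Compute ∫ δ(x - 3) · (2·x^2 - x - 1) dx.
14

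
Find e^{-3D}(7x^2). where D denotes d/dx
7 x^{2} - 42 x + 63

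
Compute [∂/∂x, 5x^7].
35 x^{6}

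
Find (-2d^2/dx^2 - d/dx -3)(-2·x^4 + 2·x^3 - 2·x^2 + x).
6 x^{4} + 2 x^{3} + 48 x^{2} - 23 x + 7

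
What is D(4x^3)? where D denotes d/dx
12 x^{2}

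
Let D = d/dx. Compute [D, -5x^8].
- 40 x^{7}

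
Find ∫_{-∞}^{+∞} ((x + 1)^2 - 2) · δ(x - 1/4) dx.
- \frac{7}{16}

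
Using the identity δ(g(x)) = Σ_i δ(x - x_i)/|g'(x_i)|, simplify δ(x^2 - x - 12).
\frac{\delta(x + 3) + \delta(x - 4)}{7}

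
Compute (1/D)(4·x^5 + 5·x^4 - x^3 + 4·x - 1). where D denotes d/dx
\frac{2 x^{6}}{3} + x^{5} - \frac{x^{4}}{4} + 2 x^{2} - x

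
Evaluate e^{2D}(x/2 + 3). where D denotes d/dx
\frac{x}{2} + 4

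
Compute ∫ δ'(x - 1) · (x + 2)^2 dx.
-6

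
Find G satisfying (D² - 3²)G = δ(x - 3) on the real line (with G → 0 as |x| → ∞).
-\frac{e^{-3|x - 3|}}{6}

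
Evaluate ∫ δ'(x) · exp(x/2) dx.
- \frac{1}{2}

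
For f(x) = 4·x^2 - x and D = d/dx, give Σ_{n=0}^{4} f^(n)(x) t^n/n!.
4 t^{2} + t \left(8 x - 1\right) + 4 x^{2} - x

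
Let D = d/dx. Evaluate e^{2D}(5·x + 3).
5 x + 13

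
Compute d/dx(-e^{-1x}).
e^{- x}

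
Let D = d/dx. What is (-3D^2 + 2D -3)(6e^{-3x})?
- 216 e^{- 3 x}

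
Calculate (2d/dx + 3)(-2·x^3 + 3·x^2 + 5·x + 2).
- 6 x^{3} - 3 x^{2} + 27 x + 16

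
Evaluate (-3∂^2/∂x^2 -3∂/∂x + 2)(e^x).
- 4 e^{x}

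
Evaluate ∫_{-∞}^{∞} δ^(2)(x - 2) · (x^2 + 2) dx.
2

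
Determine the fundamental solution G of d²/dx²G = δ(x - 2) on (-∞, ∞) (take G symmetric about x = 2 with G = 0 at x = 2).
\frac{|x - 2|}{2}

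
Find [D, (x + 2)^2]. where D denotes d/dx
2 x + 4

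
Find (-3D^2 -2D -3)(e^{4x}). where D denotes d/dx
- 59 e^{4 x}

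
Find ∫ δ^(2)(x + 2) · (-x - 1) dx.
0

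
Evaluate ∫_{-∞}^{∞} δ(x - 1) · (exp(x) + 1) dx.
1 + e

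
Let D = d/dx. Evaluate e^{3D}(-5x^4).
- 5 x^{4} - 60 x^{3} - 270 x^{2} - 540 x - 405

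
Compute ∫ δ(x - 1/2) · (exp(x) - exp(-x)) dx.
2 \sinh{\left(\frac{1}{2} \right)}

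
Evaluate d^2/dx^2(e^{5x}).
25 e^{5 x}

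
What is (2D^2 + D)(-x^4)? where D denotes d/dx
4 x^{2} \left(- x - 6\right)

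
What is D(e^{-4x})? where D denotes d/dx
- 4 e^{- 4 x}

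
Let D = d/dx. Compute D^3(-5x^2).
0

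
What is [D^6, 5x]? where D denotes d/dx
30D^{5}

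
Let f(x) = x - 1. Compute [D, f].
1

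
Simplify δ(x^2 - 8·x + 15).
\frac{\delta(x - 3) + \delta(x - 5)}{2}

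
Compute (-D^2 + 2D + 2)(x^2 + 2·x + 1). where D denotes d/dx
2 x^{2} + 8 x + 4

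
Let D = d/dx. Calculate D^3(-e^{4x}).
- 64 e^{4 x}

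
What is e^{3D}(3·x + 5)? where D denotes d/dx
3 x + 14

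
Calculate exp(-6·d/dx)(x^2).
x^{2} - 12 x + 36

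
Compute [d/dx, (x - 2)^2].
2 x - 4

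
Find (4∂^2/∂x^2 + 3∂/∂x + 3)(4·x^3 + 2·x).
12 x^{3} + 36 x^{2} + 102 x + 6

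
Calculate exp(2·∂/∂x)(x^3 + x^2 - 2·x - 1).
x^{3} + 7 x^{2} + 14 x + 7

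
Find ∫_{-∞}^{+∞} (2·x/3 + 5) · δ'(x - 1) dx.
- \frac{2}{3}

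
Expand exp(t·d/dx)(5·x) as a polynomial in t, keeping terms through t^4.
5 t + 5 x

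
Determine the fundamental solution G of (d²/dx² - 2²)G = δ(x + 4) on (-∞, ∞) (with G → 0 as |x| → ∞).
-\frac{e^{-2|x + 4|}}{4}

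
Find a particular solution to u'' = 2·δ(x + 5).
|x + 5|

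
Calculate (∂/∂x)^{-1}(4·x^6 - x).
\frac{4 x^{7}}{7} - \frac{x^{2}}{2}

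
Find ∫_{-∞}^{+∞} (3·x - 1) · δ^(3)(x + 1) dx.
0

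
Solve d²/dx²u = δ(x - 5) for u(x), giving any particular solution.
\frac{|x - 5|}{2}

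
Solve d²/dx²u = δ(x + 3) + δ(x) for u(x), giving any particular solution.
\frac{|x + 3|}{2} + \frac{|x|}{2}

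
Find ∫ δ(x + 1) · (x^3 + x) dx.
-2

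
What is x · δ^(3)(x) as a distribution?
-3\delta^{(2)}(x)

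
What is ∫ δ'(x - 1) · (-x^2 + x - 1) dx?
1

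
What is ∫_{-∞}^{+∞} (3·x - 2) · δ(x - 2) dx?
4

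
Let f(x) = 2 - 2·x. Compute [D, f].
-2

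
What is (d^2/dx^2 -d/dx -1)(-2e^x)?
2 e^{x}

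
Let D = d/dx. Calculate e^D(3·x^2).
3 x^{2} + 6 x + 3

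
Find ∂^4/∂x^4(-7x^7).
- 5880 x^{3}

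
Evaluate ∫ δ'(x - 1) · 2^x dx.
- \log{\left(4 \right)}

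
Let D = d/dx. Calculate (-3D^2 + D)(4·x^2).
8 x - 24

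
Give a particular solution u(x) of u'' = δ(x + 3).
\frac{|x + 3|}{2}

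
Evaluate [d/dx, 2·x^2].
4 x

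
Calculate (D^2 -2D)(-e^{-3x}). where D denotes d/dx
- 15 e^{- 3 x}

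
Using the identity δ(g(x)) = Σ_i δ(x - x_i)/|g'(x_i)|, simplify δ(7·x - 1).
\frac{\delta(x - 1/7)}{7}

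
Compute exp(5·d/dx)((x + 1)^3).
x^{3} + 18 x^{2} + 108 x + 216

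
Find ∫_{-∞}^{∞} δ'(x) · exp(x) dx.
-1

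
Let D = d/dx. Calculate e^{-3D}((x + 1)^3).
x^{3} - 6 x^{2} + 12 x - 8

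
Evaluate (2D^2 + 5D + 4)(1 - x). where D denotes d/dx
- 4 x - 1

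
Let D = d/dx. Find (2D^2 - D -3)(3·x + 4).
- 9 x - 15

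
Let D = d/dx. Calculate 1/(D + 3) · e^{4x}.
\frac{e^{4 x}}{7}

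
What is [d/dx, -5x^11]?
- 55 x^{10}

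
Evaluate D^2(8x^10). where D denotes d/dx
720 x^{8}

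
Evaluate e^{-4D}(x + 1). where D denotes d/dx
x - 3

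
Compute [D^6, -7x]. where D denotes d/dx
-42D^{5}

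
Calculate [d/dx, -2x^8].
- 16 x^{7}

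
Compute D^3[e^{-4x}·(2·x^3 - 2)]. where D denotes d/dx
4 \left(- 32 x^{3} + 72 x^{2} - 36 x + 35\right) e^{- 4 x}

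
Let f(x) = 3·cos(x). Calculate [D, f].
- 3 \sin{\left(x \right)}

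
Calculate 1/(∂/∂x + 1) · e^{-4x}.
- \frac{e^{- 4 x}}{3}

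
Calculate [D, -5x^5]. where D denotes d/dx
- 25 x^{4}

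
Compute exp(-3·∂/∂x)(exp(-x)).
e^{3 - x}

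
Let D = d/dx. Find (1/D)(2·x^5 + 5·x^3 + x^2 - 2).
\frac{x^{6}}{3} + \frac{5 x^{4}}{4} + \frac{x^{3}}{3} - 2 x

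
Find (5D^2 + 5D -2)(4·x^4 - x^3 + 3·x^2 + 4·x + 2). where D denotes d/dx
- 8 x^{4} + 82 x^{3} + 219 x^{2} - 8 x + 46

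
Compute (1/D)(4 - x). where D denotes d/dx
- \frac{x^{2}}{2} + 4 x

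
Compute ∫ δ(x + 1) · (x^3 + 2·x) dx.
-3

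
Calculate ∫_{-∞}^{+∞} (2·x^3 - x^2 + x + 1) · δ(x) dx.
1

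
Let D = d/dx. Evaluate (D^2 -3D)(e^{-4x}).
28 e^{- 4 x}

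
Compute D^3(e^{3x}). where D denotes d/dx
27 e^{3 x}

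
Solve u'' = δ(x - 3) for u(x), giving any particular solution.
\frac{|x - 3|}{2}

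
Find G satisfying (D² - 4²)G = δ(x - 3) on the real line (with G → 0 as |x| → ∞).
-\frac{e^{-4|x - 3|}}{8}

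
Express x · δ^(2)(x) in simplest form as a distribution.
-2\delta'(x)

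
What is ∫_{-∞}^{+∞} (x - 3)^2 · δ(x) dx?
9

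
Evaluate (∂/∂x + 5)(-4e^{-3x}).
- 8 e^{- 3 x}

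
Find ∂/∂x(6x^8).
48 x^{7}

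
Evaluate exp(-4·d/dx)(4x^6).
4 x^{6} - 96 x^{5} + 960 x^{4} - 5120 x^{3} + 15360 x^{2} - 24576 x + 16384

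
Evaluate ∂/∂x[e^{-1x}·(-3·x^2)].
3 x \left(x - 2\right) e^{- x}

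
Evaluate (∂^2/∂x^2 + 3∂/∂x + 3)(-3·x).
- 9 x - 9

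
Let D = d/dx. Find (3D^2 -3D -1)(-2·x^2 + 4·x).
2 x^{2} + 8 x - 24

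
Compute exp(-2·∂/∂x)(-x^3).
- x^{3} + 6 x^{2} - 12 x + 8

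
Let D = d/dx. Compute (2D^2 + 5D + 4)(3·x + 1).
12 x + 19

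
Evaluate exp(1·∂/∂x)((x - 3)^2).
x^{2} - 4 x + 4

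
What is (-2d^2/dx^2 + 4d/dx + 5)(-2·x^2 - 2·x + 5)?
- 10 x^{2} - 26 x + 25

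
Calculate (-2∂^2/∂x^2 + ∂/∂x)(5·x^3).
15 x \left(x - 4\right)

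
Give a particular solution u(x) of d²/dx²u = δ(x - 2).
\frac{|x - 2|}{2}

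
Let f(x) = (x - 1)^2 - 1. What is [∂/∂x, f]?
2 x - 2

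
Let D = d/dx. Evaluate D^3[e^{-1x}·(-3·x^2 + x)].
\left(3 x^{2} - 19 x + 21\right) e^{- x}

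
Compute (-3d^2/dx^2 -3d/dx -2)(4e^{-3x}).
- 80 e^{- 3 x}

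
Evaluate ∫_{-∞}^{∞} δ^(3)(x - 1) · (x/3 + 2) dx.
0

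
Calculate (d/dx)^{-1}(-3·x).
- \frac{3 x^{2}}{2}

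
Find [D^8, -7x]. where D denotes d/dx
-56D^{7}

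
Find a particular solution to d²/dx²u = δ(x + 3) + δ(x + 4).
\frac{|x + 3|}{2} + \frac{|x + 4|}{2}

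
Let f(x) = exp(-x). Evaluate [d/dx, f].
- e^{- x}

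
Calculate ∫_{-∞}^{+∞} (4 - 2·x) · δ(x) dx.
4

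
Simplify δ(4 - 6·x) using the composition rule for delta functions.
\frac{\delta(x - 2/3)}{6}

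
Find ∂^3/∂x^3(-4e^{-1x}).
4 e^{- x}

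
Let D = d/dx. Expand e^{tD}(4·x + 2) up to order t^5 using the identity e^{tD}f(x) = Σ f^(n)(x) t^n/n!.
4 t + 4 x + 2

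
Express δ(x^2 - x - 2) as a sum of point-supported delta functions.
\frac{\delta(x - 2) + \delta(x + 1)}{3}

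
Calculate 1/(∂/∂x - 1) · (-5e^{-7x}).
\frac{5 e^{- 7 x}}{8}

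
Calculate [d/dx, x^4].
4 x^{3}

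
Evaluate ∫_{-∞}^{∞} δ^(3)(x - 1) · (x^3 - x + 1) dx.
-6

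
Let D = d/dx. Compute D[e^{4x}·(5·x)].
\left(20 x + 5\right) e^{4 x}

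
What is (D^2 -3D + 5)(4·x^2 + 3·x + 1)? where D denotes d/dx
20 x^{2} - 9 x + 4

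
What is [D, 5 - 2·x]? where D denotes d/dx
-2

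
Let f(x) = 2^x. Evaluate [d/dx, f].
2^{x} \log{\left(2 \right)}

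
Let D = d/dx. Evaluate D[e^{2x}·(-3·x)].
\left(- 6 x - 3\right) e^{2 x}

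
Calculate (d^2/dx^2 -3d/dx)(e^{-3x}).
18 e^{- 3 x}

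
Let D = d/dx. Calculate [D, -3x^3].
- 9 x^{2}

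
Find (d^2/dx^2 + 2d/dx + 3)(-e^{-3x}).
- 6 e^{- 3 x}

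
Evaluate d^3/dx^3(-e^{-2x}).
8 e^{- 2 x}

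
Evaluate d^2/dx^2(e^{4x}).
16 e^{4 x}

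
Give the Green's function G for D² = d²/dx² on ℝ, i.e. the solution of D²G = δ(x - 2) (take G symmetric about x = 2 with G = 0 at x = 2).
\frac{|x - 2|}{2}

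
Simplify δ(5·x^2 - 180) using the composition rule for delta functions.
\frac{\delta(x - 6) + \delta(x + 6)}{60}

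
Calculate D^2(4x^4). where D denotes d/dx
48 x^{2}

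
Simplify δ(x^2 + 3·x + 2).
\frac{\delta(x + 1) + \delta(x + 2)}{1}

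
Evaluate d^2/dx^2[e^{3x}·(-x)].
\left(- 9 x - 6\right) e^{3 x}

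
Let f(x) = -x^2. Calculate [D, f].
- 2 x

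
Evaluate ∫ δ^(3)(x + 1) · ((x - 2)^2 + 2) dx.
0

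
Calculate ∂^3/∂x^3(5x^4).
120 x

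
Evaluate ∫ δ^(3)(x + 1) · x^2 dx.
0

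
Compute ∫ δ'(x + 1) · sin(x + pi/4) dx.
- \sin{\left(\frac{\pi}{4} + 1 \right)}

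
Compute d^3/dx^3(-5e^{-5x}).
625 e^{- 5 x}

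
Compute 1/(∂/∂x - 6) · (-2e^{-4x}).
\frac{e^{- 4 x}}{5}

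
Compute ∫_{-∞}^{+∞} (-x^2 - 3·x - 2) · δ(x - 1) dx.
-6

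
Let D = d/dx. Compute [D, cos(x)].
- \sin{\left(x \right)}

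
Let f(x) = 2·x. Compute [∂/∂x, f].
2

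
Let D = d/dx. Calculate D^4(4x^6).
1440 x^{2}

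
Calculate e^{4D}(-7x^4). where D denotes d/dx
- 7 x^{4} - 112 x^{3} - 672 x^{2} - 1792 x - 1792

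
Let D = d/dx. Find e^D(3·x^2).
3 x^{2} + 6 x + 3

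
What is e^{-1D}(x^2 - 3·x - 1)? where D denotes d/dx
x^{2} - 5 x + 3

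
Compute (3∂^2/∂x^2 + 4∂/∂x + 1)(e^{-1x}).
0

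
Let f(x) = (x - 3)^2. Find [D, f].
2 x - 6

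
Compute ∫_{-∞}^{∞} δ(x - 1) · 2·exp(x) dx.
2 e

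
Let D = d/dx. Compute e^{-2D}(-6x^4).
- 6 x^{4} + 48 x^{3} - 144 x^{2} + 192 x - 96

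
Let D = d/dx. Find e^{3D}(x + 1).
x + 4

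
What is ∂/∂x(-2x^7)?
- 14 x^{6}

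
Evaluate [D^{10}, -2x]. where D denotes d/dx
-20D^{9}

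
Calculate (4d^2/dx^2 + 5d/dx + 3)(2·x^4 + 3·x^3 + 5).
6 x^{4} + 49 x^{3} + 141 x^{2} + 72 x + 15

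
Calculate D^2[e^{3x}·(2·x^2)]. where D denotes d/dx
\left(18 x^{2} + 24 x + 4\right) e^{3 x}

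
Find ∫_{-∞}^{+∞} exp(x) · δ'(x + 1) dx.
- \frac{1}{e}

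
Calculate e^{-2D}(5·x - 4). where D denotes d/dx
5 x - 14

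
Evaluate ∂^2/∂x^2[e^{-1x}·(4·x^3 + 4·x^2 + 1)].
\left(4 x^{3} - 20 x^{2} + 8 x + 9\right) e^{- x}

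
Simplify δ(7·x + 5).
\frac{\delta(x + 5/7)}{7}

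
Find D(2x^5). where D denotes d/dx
10 x^{4}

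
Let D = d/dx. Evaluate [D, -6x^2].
- 12 x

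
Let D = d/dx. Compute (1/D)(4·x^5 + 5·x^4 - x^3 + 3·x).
\frac{2 x^{6}}{3} + x^{5} - \frac{x^{4}}{4} + \frac{3 x^{2}}{2}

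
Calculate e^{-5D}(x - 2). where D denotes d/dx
x - 7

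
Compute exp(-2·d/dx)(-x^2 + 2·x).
- x^{2} + 6 x - 8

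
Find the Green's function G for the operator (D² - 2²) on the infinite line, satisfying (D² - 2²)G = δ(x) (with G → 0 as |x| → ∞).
-\frac{e^{-2|x|}}{4}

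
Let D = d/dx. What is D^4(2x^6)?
720 x^{2}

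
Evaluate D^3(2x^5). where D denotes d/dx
120 x^{2}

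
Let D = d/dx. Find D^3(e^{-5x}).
- 125 e^{- 5 x}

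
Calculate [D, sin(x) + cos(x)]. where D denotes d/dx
- \sin{\left(x \right)} + \cos{\left(x \right)}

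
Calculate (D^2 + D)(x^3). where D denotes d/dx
3 x \left(x + 2\right)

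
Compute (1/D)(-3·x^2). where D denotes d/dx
- x^{3}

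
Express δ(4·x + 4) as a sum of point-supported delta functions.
\frac{\delta(x + 1)}{4}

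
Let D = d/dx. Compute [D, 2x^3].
6 x^{2}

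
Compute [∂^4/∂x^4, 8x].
32\frac{d^{3}}{dx^{3}}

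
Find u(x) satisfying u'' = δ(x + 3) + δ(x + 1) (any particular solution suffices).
\frac{|x + 3|}{2} + \frac{|x + 1|}{2}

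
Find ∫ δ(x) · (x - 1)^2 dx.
1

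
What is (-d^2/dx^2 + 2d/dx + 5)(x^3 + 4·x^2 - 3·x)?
5 x^{3} + 26 x^{2} - 5 x - 14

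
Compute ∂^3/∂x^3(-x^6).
- 120 x^{3}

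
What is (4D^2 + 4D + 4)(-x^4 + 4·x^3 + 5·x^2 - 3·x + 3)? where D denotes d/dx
- 4 x^{4} + 20 x^{2} + 124 x + 40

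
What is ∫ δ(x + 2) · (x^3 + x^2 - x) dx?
-2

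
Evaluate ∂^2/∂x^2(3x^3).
18 x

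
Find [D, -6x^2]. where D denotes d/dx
- 12 x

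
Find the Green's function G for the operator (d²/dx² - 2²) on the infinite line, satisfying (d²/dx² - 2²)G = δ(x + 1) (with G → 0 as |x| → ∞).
-\frac{e^{-2|x + 1|}}{4}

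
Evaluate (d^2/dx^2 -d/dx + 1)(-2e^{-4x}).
- 42 e^{- 4 x}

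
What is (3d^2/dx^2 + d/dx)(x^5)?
5 x^{3} \left(x + 12\right)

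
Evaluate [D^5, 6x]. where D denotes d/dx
30D^{4}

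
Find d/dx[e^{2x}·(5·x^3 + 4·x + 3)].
\left(10 x^{3} + 15 x^{2} + 8 x + 10\right) e^{2 x}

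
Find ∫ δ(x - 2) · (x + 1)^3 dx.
27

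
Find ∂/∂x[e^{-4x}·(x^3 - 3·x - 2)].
\left(- 4 x^{3} + 3 x^{2} + 12 x + 5\right) e^{- 4 x}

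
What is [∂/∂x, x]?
1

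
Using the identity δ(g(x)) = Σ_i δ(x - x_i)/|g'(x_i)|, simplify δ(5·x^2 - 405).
\frac{\delta(x - 9) + \delta(x + 9)}{90}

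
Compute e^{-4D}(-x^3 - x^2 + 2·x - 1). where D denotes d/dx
- x^{3} + 11 x^{2} - 38 x + 39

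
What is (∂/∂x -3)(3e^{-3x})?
- 18 e^{- 3 x}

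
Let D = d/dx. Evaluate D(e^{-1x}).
- e^{- x}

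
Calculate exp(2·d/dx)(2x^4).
2 x^{4} + 16 x^{3} + 48 x^{2} + 64 x + 32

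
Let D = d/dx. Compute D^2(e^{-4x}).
16 e^{- 4 x}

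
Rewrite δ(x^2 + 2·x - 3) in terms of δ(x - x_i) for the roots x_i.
\frac{\delta(x - 1) + \delta(x + 3)}{4}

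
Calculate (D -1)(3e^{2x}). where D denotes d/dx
3 e^{2 x}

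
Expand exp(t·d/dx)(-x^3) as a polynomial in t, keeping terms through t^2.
x \left(- 3 t^{2} - 3 t x - x^{2}\right)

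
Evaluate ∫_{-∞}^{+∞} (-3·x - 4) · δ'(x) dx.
3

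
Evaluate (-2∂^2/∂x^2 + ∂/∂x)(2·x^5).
10 x^{3} \left(x - 8\right)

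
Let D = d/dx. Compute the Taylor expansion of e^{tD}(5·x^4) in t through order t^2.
5 x^{2} \left(6 t^{2} + 4 t x + x^{2}\right)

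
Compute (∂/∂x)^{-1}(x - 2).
\frac{x^{2}}{2} - 2 x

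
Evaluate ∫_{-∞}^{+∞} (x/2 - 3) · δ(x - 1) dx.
- \frac{5}{2}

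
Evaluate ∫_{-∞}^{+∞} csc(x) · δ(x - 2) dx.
\csc{\left(2 \right)}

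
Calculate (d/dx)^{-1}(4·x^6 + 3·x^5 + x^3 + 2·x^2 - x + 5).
\frac{4 x^{7}}{7} + \frac{x^{6}}{2} + \frac{x^{4}}{4} + \frac{2 x^{3}}{3} - \frac{x^{2}}{2} + 5 x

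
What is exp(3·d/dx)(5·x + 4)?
5 x + 19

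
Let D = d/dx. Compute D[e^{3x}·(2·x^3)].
6 x^{2} \left(x + 1\right) e^{3 x}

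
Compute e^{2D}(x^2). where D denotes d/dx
x^{2} + 4 x + 4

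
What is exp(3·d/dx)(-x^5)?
- x^{5} - 15 x^{4} - 90 x^{3} - 270 x^{2} - 405 x - 243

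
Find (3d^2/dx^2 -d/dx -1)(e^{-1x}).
3 e^{- x}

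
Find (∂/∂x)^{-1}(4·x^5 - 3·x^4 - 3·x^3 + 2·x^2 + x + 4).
\frac{2 x^{6}}{3} - \frac{3 x^{5}}{5} - \frac{3 x^{4}}{4} + \frac{2 x^{3}}{3} + \frac{x^{2}}{2} + 4 x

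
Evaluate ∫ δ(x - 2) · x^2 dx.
4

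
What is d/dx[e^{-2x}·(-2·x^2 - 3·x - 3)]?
\left(4 x^{2} + 2 x + 3\right) e^{- 2 x}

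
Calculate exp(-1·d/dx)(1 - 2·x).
3 - 2 x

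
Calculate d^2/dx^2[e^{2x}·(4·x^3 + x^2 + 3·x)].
\left(16 x^{3} + 52 x^{2} + 44 x + 14\right) e^{2 x}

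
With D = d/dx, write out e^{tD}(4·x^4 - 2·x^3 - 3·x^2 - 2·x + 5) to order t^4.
4 t^{4} + t^{3} \left(16 x - 2\right) + t^{2} \left(24 x^{2} - 6 x - 3\right) - 2 t \left(- 8 x^{3} + 3 x^{2} + 3 x + 1\right) + 4 x^{4} - 2 x^{3} - 3 x^{2} - 2 x + 5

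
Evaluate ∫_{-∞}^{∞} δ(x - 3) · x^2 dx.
9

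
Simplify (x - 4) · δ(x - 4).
0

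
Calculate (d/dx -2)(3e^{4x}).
6 e^{4 x}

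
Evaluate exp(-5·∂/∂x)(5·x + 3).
5 x - 22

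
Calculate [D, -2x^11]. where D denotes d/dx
- 22 x^{10}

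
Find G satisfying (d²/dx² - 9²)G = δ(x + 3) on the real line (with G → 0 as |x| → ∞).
-\frac{e^{-9|x + 3|}}{18}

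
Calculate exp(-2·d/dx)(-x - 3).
- x - 1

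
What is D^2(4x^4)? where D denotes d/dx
48 x^{2}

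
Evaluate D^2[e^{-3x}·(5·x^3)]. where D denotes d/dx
15 x \left(3 x^{2} - 6 x + 2\right) e^{- 3 x}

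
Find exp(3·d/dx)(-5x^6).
- 5 x^{6} - 90 x^{5} - 675 x^{4} - 2700 x^{3} - 6075 x^{2} - 7290 x - 3645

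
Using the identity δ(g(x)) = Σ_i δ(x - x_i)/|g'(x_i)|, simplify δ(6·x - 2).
\frac{\delta(x - 1/3)}{6}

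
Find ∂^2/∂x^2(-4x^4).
- 48 x^{2}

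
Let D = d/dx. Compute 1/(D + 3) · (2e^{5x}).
\frac{e^{5 x}}{4}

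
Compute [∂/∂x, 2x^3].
6 x^{2}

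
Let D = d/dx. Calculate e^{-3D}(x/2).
\frac{x}{2} - \frac{3}{2}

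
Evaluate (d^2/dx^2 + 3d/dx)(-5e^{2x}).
- 50 e^{2 x}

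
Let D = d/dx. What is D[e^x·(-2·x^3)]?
2 x^{2} \left(- x - 3\right) e^{x}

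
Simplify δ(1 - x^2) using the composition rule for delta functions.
\frac{\delta(x - 1) + \delta(x + 1)}{2}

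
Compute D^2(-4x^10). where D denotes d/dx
- 360 x^{8}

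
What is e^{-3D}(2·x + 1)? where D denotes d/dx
2 x - 5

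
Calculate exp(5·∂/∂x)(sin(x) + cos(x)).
\sqrt{2} \sin{\left(x + \frac{\pi}{4} + 5 \right)}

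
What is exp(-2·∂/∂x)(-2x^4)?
- 2 x^{4} + 16 x^{3} - 48 x^{2} + 64 x - 32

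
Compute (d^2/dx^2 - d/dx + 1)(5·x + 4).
5 x - 1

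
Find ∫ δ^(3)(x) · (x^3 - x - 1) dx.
-6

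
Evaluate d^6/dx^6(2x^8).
40320 x^{2}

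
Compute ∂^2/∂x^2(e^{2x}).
4 e^{2 x}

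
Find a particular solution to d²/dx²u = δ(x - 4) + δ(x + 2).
\frac{|x - 4|}{2} + \frac{|x + 2|}{2}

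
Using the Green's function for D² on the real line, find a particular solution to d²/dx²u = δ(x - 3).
\frac{|x - 3|}{2}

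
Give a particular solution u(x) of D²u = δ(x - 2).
\frac{|x - 2|}{2}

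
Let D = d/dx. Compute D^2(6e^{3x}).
54 e^{3 x}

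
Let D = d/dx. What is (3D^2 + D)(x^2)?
2 x + 6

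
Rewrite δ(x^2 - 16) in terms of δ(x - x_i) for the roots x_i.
\frac{\delta(x - 4) + \delta(x + 4)}{8}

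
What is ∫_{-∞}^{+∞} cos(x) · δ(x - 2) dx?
\cos{\left(2 \right)}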